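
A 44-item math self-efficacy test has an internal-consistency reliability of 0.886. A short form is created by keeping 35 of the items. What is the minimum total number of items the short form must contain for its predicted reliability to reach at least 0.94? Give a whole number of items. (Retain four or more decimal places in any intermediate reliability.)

Short-form reliability: n = 35/44 = 0.7955; r_35 = n·r/(1+(n−1)r) ≈ 0.8608
Then solve for n' with r_old = 0.8608, r_target = 0.94: n' = 0.94(1 − 0.8608)/[0.8608(1 − 0.94)] = 2.5335
Items = 2.5335 × 35 ≈ 88.67 → 89

89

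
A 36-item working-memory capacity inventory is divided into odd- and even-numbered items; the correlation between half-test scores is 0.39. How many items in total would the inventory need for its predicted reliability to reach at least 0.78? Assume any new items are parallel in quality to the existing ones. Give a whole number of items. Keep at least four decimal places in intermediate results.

Corrected full-test reliability: r_full = 2 × 0.39 / (1 + 0.39) ≈ 0.5612
n = r_tgt(1 − r_full) / [r_full(1 − r_tgt)] = 0.78 × 0.4388 / (0.5612 × 0.22) ≈ 2.7722
Required items = 2.7722 × 36 = 99.80, so 100 items.

100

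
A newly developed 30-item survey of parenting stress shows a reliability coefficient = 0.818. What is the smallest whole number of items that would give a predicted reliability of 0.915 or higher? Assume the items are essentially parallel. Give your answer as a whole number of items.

72

Spearman-Brown solved for the length factor n:
n = r*(1 − r) / [ r (1 − r*) ]
n = [0.915 × 0.182] / [0.818 × 0.085]
n = 0.166530 / 0.069530 ≈ 2.3951
Items needed = n × 30 = 2.3951 × 30 ≈ 71.85 → round up to 72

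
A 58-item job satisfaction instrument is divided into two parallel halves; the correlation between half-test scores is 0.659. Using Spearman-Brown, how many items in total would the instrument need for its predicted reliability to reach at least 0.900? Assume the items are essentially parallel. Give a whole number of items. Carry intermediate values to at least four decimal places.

r_full = 2(0.659)/(1 + 0.659) = 0.7945
Solve Spearman-Brown for n: n = 0.900(1 − 0.7945) / [0.7945(1 − 0.900)] = 2.3279
Items = 2.3279 × 58 ≈ 135.02 → 136

136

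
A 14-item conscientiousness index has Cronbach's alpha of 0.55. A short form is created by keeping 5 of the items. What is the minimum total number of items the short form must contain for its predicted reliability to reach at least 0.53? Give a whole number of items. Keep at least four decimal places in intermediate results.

First, r for the 5-item form: n = 5/14 = 0.3571, so r_5 = 0.3571·0.55/(1 + (0.3571 − 1)·0.55) = 0.3038
Then solve for n' with r_old = 0.3038, r_target = 0.53: n' = 0.53(1 − 0.3038)/[0.3038(1 − 0.53)] = 2.5842
Total items = 2.5842 × 5 = 12.92, rounded up to 13.

13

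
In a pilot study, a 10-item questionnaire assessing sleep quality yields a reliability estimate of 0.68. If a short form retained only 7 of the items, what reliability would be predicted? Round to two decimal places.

The new length is 7/10 = 0.7 times the old.
r_new = (0.7 × 0.68) / (1 + (0.7 − 1) × 0.68)
r_new = 0.4760 / 0.7960 ≈ 0.5980

0.60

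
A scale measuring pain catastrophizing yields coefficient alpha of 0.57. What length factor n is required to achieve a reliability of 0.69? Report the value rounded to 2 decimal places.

Invert Spearman-Brown to solve for n:
n = r_target (1 − r_old) / [ r_old (1 − r_target) ]
n = 0.69(1 − 0.57) / [0.57(1 − 0.69)]
  = 0.2967 / 0.1767 = 1.6791

1.68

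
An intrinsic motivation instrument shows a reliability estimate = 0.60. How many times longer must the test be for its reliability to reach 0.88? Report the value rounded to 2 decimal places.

Invert Spearman-Brown to solve for n:
n = r*(1 − r) / [ r (1 − r*) ]
n = 0.88(1 − 0.60) / [0.60(1 − 0.88)]
n = 0.3520 / 0.0720 ≈ 4.8889

4.89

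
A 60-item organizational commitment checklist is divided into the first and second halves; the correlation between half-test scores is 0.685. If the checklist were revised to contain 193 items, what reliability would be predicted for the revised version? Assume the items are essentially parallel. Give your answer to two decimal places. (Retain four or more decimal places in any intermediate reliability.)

Full-test reliability from the split-half r: r_full = 2(0.685)/(1 + 0.685) = 0.8131
Then adjust to 193 items: n = 193/60 = 3.2167
r_new = n·r_full / (1 + (n − 1)·r_full) = 2.6155 / 2.8024 ≈ 0.9333

0.93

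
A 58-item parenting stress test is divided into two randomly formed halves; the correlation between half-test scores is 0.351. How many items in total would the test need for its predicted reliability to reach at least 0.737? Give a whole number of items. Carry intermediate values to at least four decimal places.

Corrected full-test reliability: r_full = 2 × 0.351 / (1 + 0.351) ≈ 0.5196
Solve Spearman-Brown for n: n = 0.737(1 − 0.5196) / [0.5196(1 − 0.737)] = 2.5909
Items = 2.5909 × 58 ≈ 150.27 → 151

151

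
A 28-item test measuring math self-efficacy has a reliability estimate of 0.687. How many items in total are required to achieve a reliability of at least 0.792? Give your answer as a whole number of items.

49

Rearranging the Spearman-Brown formula for n,
n = r*(1 − r) / [ r (1 − r*) ]
n = 0.792 × (1 − 0.687) / [ 0.687 × (1 − 0.792) ]
n = 0.247896 / 0.142896 ≈ 1.7348
Items needed = n × 28 = 1.7348 × 28 ≈ 48.57 → round up to 49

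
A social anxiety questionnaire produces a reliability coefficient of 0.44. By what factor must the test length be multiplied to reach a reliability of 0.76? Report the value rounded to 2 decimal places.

4.03

n = [0.76 × 0.56] / [0.44 × 0.24]
n = 0.4256 / 0.1056 ≈ 4.0303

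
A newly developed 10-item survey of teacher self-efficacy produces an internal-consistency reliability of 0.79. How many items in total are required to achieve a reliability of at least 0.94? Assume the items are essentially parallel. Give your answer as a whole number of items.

42

n = [0.94 × 0.21] / [0.79 × 0.06]
  = 0.1974 / 0.0474 = 4.1646
So the test needs 4.1646 × 10 ≈ 41.65 items; rounding up, 42.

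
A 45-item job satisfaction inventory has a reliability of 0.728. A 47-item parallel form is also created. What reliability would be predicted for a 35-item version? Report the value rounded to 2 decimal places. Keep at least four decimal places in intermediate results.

Only the ratio of lengths matters: n = 35/45 = 0.7778
r_{35} = n·r / (1 + (n − 1)·r) = 0.5662 / 0.8382 ≈ 0.6755

0.68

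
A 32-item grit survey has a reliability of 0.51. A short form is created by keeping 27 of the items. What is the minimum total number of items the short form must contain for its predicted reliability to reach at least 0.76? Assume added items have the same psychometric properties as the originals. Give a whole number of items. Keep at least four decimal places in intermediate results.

98

First, r for the 27-item form: n = 27/32 = 0.8438, so r_27 = 0.8438·0.51/(1 + (0.8438 − 1)·0.51) = 0.4676
Length factor from the short form to reach 0.76: n' = 0.76(1 − 0.4676) / [0.4676(1 − 0.76)] ≈ 3.6055
Total items = 3.6055 × 27 = 97.35, rounded up to 98.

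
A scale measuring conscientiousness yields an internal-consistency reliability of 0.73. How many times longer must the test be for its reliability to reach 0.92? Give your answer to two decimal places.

Rearranging the Spearman-Brown formula for n,
n = r_target (1 − r_old) / [ r_old (1 − r_target) ]
n = [0.92 × 0.27] / [0.73 × 0.08]
n = 0.2484 / 0.0584 ≈ 4.2534

4.25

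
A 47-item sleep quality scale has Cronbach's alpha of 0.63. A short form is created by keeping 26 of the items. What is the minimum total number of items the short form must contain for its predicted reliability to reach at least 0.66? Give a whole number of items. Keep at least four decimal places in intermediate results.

54

First, r for the 26-item form: n = 26/47 = 0.5532, so r_26 = 0.5532·0.63/(1 + (0.5532 − 1)·0.63) = 0.4850
Length factor from the short form to reach 0.66: n' = 0.66(1 − 0.4850) / [0.4850(1 − 0.66)] ≈ 2.0612
Items = 2.0612 × 26 ≈ 53.59 → 54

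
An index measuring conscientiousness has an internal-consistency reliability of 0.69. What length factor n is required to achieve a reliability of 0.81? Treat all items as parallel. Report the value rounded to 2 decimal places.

1.92

n = 0.81 × (1 − 0.69) / [ 0.69 × (1 − 0.81) ]
  = 0.2511 / 0.1311 = 1.9153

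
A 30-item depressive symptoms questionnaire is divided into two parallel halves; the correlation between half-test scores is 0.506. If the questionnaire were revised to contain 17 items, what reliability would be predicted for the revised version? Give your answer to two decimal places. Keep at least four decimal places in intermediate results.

Spearman-Brown correction (n = 2): r_full = 2·0.506/(1 + 0.506) = 0.6720
Length factor from 30 to 17 items: n = 17/30 = 0.5667
r_new = n·r_full / (1 + (n − 1)·r_full) = 0.3808 / 0.7088 ≈ 0.5372

0.54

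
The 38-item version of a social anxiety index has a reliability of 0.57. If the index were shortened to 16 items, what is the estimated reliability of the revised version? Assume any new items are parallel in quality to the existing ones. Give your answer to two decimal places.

0.36

Length ratio n = 16/38 = 0.4211
Apply the Spearman-Brown prophecy formula, r' = nr / [1 + (n − 1)r]:
r_new = 0.4211·0.57 / [1 + (0.4211 − 1)·0.57]
     = 0.2400 / 0.6700 = 0.3582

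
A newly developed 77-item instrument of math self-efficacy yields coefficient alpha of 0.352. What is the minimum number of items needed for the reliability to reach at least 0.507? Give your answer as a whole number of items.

146

n = [0.507 × 0.648] / [0.352 × 0.493]
n = 0.328536 / 0.173536 ≈ 1.8932
Items needed = n × 77 = 1.8932 × 77 ≈ 145.78 → round up to 146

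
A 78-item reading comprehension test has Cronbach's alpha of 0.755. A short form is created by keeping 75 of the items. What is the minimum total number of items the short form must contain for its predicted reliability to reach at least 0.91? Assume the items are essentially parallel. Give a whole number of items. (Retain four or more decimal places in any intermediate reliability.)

First, r for the 75-item form: n = 75/78 = 0.9615, so r_75 = 0.9615·0.755/(1 + (0.9615 − 1)·0.755) = 0.7477
Then solve for n' with r_old = 0.7477, r_target = 0.91: n' = 0.91(1 − 0.7477)/[0.7477(1 − 0.91)] = 3.4118
Items = 3.4118 × 75 ≈ 255.88 → 256

256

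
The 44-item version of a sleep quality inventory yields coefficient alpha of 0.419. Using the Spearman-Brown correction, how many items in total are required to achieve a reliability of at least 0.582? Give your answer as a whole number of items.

n = 0.582(1 − 0.419) / [0.419(1 − 0.582)]
n = 0.338142 / 0.175142 ≈ 1.9307
So the test needs 1.9307 × 44 ≈ 84.95 items; rounding up, 85.

85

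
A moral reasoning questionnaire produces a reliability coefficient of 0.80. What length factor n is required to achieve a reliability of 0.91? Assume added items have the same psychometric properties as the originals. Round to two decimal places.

Invert Spearman-Brown to solve for n:
n = r*(1 − r) / [ r (1 − r*) ]
n = [0.91 × 0.20] / [0.80 × 0.09]
n = 0.1820 / 0.0720 ≈ 2.5278

2.53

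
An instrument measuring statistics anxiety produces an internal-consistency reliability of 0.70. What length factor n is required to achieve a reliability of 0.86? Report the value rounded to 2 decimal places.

Invert Spearman-Brown to solve for n:
n = r_target (1 − r_old) / [ r_old (1 − r_target) ]
n = 0.86 × (1 − 0.70) / [ 0.70 × (1 − 0.86) ]
n = 0.2580 / 0.0980 ≈ 2.6327

2.63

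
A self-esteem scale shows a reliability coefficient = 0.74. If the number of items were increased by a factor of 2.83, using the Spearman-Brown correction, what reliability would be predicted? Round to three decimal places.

0.890

r_new = 2.83·0.74 / [1 + (2.83 − 1)·0.74]
     = 2.0942 / 2.3542 = 0.8896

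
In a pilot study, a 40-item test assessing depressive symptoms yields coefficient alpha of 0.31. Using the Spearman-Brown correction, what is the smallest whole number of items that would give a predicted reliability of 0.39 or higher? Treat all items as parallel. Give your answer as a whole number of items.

57

Rearranging the Spearman-Brown formula for n,
n = r*(1 − r) / [ r (1 − r*) ]
n = 0.39 × (1 − 0.31) / [ 0.31 × (1 − 0.39) ]
  = 0.2691 / 0.1891 = 1.4231
Items needed = n × 40 = 1.4231 × 40 ≈ 56.92 → round up to 57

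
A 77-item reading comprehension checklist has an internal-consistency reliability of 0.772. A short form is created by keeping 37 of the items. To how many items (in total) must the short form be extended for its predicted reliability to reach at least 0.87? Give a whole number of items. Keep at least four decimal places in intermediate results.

First, r for the 37-item form: n = 37/77 = 0.4805, so r_37 = 0.4805·0.772/(1 + (0.4805 − 1)·0.772) = 0.6193
Length factor from the short form to reach 0.87: n' = 0.87(1 − 0.6193) / [0.6193(1 − 0.87)] ≈ 4.1139
Total items = 4.1139 × 37 = 152.21, rounded up to 153.

153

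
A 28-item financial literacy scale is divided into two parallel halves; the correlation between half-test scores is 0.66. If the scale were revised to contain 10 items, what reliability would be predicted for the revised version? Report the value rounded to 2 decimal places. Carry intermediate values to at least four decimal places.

First correct the split-half correlation to full-test reliability: r_full = 2 × 0.66 / (1 + 0.66) ≈ 0.7952
Then adjust to 10 items: n = 10/28 = 0.3571
r_new = n·r_full / (1 + (n − 1)·r_full) = 0.2840 / 0.4888 ≈ 0.5810

0.58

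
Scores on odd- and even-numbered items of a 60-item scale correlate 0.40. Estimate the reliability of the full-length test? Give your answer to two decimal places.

Each half is half the length of the full test, so the full test is n = 2 times a half.
r_full = 2r_hh / (1 + r_hh) = 2 × 0.40 / (1 + 0.40)
       = 0.8000 / 1.4000 = 0.5714

0.57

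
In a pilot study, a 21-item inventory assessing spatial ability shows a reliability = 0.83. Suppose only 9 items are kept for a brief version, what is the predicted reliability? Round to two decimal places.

The new length is 9/21 = 0.4286 times the old.
Apply the Spearman-Brown prophecy formula, r' = nr / [1 + (n − 1)r]:
r_new = 0.4286·0.83 / [1 + (0.4286 − 1)·0.83]
r_new = 0.3557 / 0.5257 ≈ 0.6766

0.68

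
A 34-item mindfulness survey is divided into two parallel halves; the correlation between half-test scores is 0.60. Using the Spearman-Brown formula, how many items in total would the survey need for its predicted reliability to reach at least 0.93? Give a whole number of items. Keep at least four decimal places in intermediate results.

r_full = 2(0.60)/(1 + 0.60) = 0.7500
Solve Spearman-Brown for n: n = 0.93(1 − 0.7500) / [0.7500(1 − 0.93)] = 4.4286
Items = 4.4286 × 34 ≈ 150.57 → 151

151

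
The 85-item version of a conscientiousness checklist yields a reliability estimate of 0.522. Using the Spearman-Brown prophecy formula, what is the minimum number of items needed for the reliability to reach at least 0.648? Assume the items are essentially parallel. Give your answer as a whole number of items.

144

Spearman-Brown solved for the length factor n:
n = r*(1 − r) / [ r (1 − r*) ]
n = [0.648 × 0.478] / [0.522 × 0.352]
  = 0.309744 / 0.183744 = 1.6857
Items needed = n × 85 = 1.6857 × 85 ≈ 143.28 → round up to 144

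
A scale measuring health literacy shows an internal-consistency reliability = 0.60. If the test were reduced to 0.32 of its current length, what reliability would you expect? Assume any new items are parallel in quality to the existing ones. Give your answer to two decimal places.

0.32

r_new = 0.32·0.60 / [1 + (0.32 − 1)·0.60]
     = 0.1920 / 0.5920 = 0.3243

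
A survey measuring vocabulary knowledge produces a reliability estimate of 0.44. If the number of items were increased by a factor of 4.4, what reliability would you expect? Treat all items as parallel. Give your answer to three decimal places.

By Spearman-Brown, r_new = n r / (1 + (n − 1) r).
r_new = 4.4·0.44 / [1 + (4.4 − 1)·0.44]
r_new = 1.9360 / 2.4960 ≈ 0.7756

0.776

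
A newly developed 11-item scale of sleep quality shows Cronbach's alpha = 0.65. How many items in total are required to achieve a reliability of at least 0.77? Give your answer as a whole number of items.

20

n = 0.77 × (1 − 0.65) / [ 0.65 × (1 − 0.77) ]
  = 0.2695 / 0.1495 = 1.8027
Items needed = n × 11 = 1.8027 × 11 ≈ 19.83 → round up to 20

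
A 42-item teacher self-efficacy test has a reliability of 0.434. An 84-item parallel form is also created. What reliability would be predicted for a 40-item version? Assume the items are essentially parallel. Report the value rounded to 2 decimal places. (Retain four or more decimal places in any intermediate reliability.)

The 84-item form is not needed; work directly from the 42-item form with n = 40/42 = 0.9524.
r_{40} = n·r / (1 + (n − 1)·r) = 0.4133 / 0.9793 ≈ 0.4220

0.42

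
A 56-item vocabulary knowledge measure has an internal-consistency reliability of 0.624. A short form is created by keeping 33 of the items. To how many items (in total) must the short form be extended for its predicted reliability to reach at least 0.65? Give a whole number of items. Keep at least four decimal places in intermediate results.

First, r for the 33-item form: n = 33/56 = 0.5893, so r_33 = 0.5893·0.624/(1 + (0.5893 − 1)·0.624) = 0.4944
Then solve for n' with r_old = 0.4944, r_target = 0.65: n' = 0.65(1 − 0.4944)/[0.4944(1 − 0.65)] = 1.8992
Total items = 1.8992 × 33 = 62.67, rounded up to 63.

63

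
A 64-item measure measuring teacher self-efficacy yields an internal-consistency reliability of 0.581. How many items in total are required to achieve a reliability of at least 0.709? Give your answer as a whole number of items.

Rearranging the Spearman-Brown formula for n,
n = r*(1 − r) / [ r (1 − r*) ]
n = [0.709 × 0.419] / [0.581 × 0.291]
  = 0.297071 / 0.169071 = 1.7571
So the test needs 1.7571 × 64 ≈ 112.45 items; rounding up, 113.

113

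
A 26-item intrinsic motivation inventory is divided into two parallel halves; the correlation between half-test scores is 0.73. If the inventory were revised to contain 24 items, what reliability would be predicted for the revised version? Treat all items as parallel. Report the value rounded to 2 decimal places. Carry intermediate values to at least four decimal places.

Spearman-Brown correction (n = 2): r_full = 2·0.73/(1 + 0.73) = 0.8439
Then adjust to 24 items: n = 24/26 = 0.9231
r_new = n·r_full / (1 + (n − 1)·r_full) = 0.7790 / 0.9351 ≈ 0.8331

0.83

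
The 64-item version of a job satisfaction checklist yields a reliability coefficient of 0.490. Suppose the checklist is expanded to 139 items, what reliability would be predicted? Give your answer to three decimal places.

Length ratio n = 139/64 = 2.1719
r_new = 2.1719·0.490 / [1 + (2.1719 − 1)·0.490]
     = 1.0642 / 1.5742 = 0.6760

0.676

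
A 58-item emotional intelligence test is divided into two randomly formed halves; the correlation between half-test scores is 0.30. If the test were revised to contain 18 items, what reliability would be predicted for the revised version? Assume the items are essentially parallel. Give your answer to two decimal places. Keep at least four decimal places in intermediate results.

0.21

Spearman-Brown correction (n = 2): r_full = 2·0.30/(1 + 0.30) = 0.4615
Then adjust to 18 items: n = 18/58 = 0.3103
r_new = n·r_full / (1 + (n − 1)·r_full) = 0.1432 / 0.6817 ≈ 0.2101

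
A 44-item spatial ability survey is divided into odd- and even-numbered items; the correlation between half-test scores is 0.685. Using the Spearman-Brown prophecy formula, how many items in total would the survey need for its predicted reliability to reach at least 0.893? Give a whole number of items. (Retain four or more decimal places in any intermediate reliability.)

r_full = 2(0.685)/(1 + 0.685) = 0.8131
Solve Spearman-Brown for n: n = 0.893(1 − 0.8131) / [0.8131(1 − 0.893)] = 1.9184
Required items = 1.9184 × 44 = 84.41, so 85 items.

85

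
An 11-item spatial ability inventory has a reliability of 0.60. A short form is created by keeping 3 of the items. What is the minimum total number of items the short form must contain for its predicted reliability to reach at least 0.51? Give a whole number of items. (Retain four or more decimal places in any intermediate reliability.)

8

Short-form reliability: n = 3/11 = 0.2727; r_3 = n·r/(1+(n−1)r) ≈ 0.2903
Then solve for n' with r_old = 0.2903, r_target = 0.51: n' = 0.51(1 − 0.2903)/[0.2903(1 − 0.51)] = 2.5445
Total items = 2.5445 × 3 = 7.63, rounded up to 8.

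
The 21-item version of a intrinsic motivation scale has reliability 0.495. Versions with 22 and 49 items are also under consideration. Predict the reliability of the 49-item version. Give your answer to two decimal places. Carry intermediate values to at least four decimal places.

The 22-item form is not needed; work directly from the 21-item form with n = 49/21 = 2.3333.
r_{49} = n·r / (1 + (n − 1)·r) = 1.1550 / 1.6600 ≈ 0.6958

0.70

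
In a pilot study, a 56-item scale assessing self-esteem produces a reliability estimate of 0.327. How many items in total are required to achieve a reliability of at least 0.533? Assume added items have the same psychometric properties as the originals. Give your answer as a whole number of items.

132

Invert Spearman-Brown to solve for n:
n = r*(1 − r) / [ r (1 − r*) ]
n = [0.533 × 0.673] / [0.327 × 0.467]
  = 0.358709 / 0.152709 = 2.3490
So the test needs 2.3490 × 56 ≈ 131.54 items; rounding up, 132.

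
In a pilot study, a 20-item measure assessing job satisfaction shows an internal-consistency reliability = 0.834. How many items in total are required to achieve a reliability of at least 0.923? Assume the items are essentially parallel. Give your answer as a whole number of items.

48

Invert Spearman-Brown to solve for n:
n = r*(1 − r) / [ r (1 − r*) ]
n = 0.923(1 − 0.834) / [0.834(1 − 0.923)]
n = 0.153218 / 0.064218 ≈ 2.3859
2.3859 × 20 = 47.72 → 48 items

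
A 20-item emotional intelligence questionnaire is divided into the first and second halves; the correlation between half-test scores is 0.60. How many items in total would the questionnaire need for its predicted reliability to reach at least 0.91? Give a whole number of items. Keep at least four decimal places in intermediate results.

68

Corrected full-test reliability: r_full = 2 × 0.60 / (1 + 0.60) ≈ 0.7500
Solve Spearman-Brown for n: n = 0.91(1 − 0.7500) / [0.7500(1 − 0.91)] = 3.3704
Items = 3.3704 × 20 ≈ 67.41 → 68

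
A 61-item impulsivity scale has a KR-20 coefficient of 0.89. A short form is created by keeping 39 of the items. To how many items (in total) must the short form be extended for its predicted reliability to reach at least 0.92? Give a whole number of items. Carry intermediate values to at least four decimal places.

87

First, r for the 39-item form: n = 39/61 = 0.6393, so r_39 = 0.6393·0.89/(1 + (0.6393 − 1)·0.89) = 0.8380
Then solve for n' with r_old = 0.8380, r_target = 0.92: n' = 0.92(1 − 0.8380)/[0.8380(1 − 0.92)] = 2.2232
Items = 2.2232 × 39 ≈ 86.70 → 87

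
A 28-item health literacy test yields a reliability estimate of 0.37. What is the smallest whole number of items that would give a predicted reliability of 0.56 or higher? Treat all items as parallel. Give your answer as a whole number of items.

Invert Spearman-Brown to solve for n:
n = r*(1 − r) / [ r (1 − r*) ]
n = [0.56 × 0.63] / [0.37 × 0.44]
  = 0.3528 / 0.1628 = 2.1671
2.1671 × 28 = 60.68 → 61 items

61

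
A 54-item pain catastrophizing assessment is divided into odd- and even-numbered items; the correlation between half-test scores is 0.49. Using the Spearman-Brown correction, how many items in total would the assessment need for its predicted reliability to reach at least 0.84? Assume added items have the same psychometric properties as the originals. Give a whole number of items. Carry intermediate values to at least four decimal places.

148

r_full = 2(0.49)/(1 + 0.49) = 0.6577
n = r_tgt(1 − r_full) / [r_full(1 − r_tgt)] = 0.84 × 0.3423 / (0.6577 × 0.16) ≈ 2.7324
Required items = 2.7324 × 54 = 147.55, so 148 items.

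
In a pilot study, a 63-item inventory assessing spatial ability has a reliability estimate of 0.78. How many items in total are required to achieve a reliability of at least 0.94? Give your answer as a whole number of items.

279

Rearranging the Spearman-Brown formula for n,
n = r_target (1 − r_old) / [ r_old (1 − r_target) ]
n = 0.94(1 − 0.78) / [0.78(1 − 0.94)]
n = 0.2068 / 0.0468 ≈ 4.4188
So the test needs 4.4188 × 63 ≈ 278.38 items; rounding up, 279.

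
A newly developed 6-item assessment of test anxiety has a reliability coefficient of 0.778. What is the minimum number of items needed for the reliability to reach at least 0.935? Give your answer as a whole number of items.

n = 0.935 × (1 − 0.778) / [ 0.778 × (1 − 0.935) ]
  = 0.207570 / 0.050570 = 4.1046
Items needed = n × 6 = 4.1046 × 6 ≈ 24.63 → round up to 25

25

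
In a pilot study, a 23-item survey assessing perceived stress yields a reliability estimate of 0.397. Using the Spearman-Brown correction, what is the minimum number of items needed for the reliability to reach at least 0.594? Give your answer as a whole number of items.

Spearman-Brown solved for the length factor n:
n = r*(1 − r) / [ r (1 − r*) ]
n = 0.594 × (1 − 0.397) / [ 0.397 × (1 − 0.594) ]
n = 0.358182 / 0.161182 ≈ 2.2222
So the test needs 2.2222 × 23 ≈ 51.11 items; rounding up, 52.

52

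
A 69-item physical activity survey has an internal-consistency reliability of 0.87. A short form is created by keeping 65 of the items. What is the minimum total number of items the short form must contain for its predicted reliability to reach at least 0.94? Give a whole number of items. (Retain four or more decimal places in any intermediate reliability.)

First, r for the 65-item form: n = 65/69 = 0.9420, so r_65 = 0.9420·0.87/(1 + (0.9420 − 1)·0.87) = 0.8631
Then solve for n' with r_old = 0.8631, r_target = 0.94: n' = 0.94(1 − 0.8631)/[0.8631(1 − 0.94)] = 2.4850
Total items = 2.4850 × 65 = 161.53, rounded up to 162.

162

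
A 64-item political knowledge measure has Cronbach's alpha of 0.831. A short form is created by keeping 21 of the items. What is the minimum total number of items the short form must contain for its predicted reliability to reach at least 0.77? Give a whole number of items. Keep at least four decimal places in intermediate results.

44

First, r for the 21-item form: n = 21/64 = 0.3281, so r_21 = 0.3281·0.831/(1 + (0.3281 − 1)·0.831) = 0.6173
Then solve for n' with r_old = 0.6173, r_target = 0.77: n' = 0.77(1 − 0.6173)/[0.6173(1 − 0.77)] = 2.0755
Items = 2.0755 × 21 ≈ 43.59 → 44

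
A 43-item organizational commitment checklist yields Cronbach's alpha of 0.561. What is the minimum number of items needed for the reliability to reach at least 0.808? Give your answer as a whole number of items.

n = 0.808 × (1 − 0.561) / [ 0.561 × (1 − 0.808) ]
n = 0.354712 / 0.107712 ≈ 3.2932
Items needed = n × 43 = 3.2932 × 43 ≈ 141.61 → round up to 142

142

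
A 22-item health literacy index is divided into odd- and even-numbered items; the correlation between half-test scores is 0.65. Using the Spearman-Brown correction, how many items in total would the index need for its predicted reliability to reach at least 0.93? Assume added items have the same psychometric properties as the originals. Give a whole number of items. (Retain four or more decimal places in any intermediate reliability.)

r_full = 2(0.65)/(1 + 0.65) = 0.7879
n = r_tgt(1 − r_full) / [r_full(1 − r_tgt)] = 0.93 × 0.2121 / (0.7879 × 0.07) ≈ 3.5765
Items = 3.5765 × 22 ≈ 78.68 → 79

79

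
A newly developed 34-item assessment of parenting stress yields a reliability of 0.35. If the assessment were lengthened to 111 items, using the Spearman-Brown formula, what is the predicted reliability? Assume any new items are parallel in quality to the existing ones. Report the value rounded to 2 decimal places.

0.64

Length ratio n = 111/34 = 3.2647
Spearman-Brown: r_new = n·r / (1 + (n − 1)·r)
r_new = 3.2647·0.35 / [1 + (3.2647 − 1)·0.35]
r_new = 1.1426 / 1.7926 ≈ 0.6374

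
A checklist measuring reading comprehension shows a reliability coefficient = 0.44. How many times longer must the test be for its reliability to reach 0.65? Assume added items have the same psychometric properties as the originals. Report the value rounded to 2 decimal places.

Invert Spearman-Brown to solve for n:
n = r*(1 − r) / [ r (1 − r*) ]
n = 0.65 × (1 − 0.44) / [ 0.44 × (1 − 0.65) ]
n = 0.3640 / 0.1540 ≈ 2.3636

2.36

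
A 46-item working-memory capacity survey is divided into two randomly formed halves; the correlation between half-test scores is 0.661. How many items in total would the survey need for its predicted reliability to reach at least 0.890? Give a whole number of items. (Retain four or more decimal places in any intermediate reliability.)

96

r_full = 2(0.661)/(1 + 0.661) = 0.7959
Solve Spearman-Brown for n: n = 0.890(1 − 0.7959) / [0.7959(1 − 0.890)] = 2.0748
Required items = 2.0748 × 46 = 95.44, so 96 items.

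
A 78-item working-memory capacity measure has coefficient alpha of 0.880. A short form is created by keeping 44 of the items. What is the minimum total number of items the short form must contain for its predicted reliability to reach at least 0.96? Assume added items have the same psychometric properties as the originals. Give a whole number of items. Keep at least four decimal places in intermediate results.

Short-form reliability: n = 44/78 = 0.5641; r_44 = n·r/(1+(n−1)r) ≈ 0.8053
Length factor from the short form to reach 0.96: n' = 0.96(1 − 0.8053) / [0.8053(1 − 0.96)] ≈ 5.8026
Total items = 5.8026 × 44 = 255.31, rounded up to 256.

256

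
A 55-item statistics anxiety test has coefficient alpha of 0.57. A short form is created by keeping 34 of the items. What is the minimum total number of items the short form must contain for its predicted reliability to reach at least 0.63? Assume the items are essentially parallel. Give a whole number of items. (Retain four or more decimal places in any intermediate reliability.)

Short-form reliability: n = 34/55 = 0.6182; r_34 = n·r/(1+(n−1)r) ≈ 0.4504
Length factor from the short form to reach 0.63: n' = 0.63(1 − 0.4504) / [0.4504(1 − 0.63)] ≈ 2.0777
Items = 2.0777 × 34 ≈ 70.64 → 71

71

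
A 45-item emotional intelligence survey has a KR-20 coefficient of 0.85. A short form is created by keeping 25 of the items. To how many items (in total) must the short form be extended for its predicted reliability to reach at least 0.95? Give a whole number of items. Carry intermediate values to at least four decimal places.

151

Short-form reliability: n = 25/45 = 0.5556; r_25 = n·r/(1+(n−1)r) ≈ 0.7589
Length factor from the short form to reach 0.95: n' = 0.95(1 − 0.7589) / [0.7589(1 − 0.95)] ≈ 6.0362
Items = 6.0362 × 25 ≈ 150.91 → 151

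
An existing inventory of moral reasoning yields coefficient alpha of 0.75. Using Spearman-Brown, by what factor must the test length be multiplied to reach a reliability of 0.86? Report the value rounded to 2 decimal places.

2.05

n = 0.86 × (1 − 0.75) / [ 0.75 × (1 − 0.86) ]
n = 0.2150 / 0.1050 ≈ 2.0476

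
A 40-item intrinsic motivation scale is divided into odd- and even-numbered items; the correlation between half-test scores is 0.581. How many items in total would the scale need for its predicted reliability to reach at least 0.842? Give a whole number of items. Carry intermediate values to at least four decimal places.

77

r_full = 2(0.581)/(1 + 0.581) = 0.7350
n = r_tgt(1 − r_full) / [r_full(1 − r_tgt)] = 0.842 × 0.2650 / (0.7350 × 0.158) ≈ 1.9214
Required items = 1.9214 × 40 = 76.86, so 77 items.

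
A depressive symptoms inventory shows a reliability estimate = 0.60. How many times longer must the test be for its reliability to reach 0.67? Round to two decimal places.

Spearman-Brown solved for the length factor n:
n = r_target (1 − r_old) / [ r_old (1 − r_target) ]
n = 0.67(1 − 0.60) / [0.60(1 − 0.67)]
n = 0.2680 / 0.1980 ≈ 1.3535

1.35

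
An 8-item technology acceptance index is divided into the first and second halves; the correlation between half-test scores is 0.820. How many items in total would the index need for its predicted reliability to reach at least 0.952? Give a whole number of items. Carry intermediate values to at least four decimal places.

Corrected full-test reliability: r_full = 2 × 0.820 / (1 + 0.820) ≈ 0.9011
Solve Spearman-Brown for n: n = 0.952(1 − 0.9011) / [0.9011(1 − 0.952)] = 2.1768
Required items = 2.1768 × 8 = 17.41, so 18 items.

18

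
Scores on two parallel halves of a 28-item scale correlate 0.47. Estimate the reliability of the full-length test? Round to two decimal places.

0.64

Apply the Spearman-Brown correction with n = 2:
r_full = 2r_hh / (1 + r_hh) = 2 × 0.47 / (1 + 0.47)
r_full = 0.9400 / 1.4700 ≈ 0.6395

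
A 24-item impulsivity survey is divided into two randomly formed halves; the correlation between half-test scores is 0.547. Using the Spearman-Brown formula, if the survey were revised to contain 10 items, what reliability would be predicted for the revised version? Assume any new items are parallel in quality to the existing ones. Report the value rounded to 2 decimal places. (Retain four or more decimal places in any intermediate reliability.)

Spearman-Brown correction (n = 2): r_full = 2·0.547/(1 + 0.547) = 0.7072
Length factor from 24 to 10 items: n = 10/24 = 0.4167
r_new = n·r_full / (1 + (n − 1)·r_full) = 0.2947 / 0.5875 ≈ 0.5016

0.50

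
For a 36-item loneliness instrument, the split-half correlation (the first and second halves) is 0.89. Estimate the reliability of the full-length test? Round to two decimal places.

0.94

The full test is twice the length of either half (n = 2).
r_full = 2(0.89) / (1 + 0.89)
       = 1.7800 / 1.8900 = 0.9418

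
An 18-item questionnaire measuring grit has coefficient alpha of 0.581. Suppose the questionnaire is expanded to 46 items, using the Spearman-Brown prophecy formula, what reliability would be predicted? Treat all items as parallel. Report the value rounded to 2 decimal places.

0.78

n = 46/18 = 2.5556
r_new = 2.5556·0.581 / [1 + (2.5556 − 1)·0.581]
r_new = 1.4848 / 1.9038 ≈ 0.7799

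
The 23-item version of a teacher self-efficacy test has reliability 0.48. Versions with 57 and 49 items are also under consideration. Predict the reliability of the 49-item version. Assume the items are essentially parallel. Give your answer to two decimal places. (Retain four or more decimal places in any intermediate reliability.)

0.66

The 57-item form is not needed; work directly from the 23-item form with n = 49/23 = 2.1304.
r_{49} = n·r / (1 + (n − 1)·r) = 1.0226 / 1.5426 ≈ 0.6629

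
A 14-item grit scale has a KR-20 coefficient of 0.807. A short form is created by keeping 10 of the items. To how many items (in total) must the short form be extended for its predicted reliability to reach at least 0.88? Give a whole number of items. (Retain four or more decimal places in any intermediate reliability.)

25

Short-form reliability: n = 10/14 = 0.7143; r_10 = n·r/(1+(n−1)r) ≈ 0.7492
Then solve for n' with r_old = 0.7492, r_target = 0.88: n' = 0.88(1 − 0.7492)/[0.7492(1 − 0.88)] = 2.4549
Total items = 2.4549 × 10 = 24.55, rounded up to 25.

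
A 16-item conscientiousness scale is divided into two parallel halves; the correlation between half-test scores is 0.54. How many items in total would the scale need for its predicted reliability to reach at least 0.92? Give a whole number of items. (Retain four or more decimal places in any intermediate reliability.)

79

r_full = 2(0.54)/(1 + 0.54) = 0.7013
Solve Spearman-Brown for n: n = 0.92(1 − 0.7013) / [0.7013(1 − 0.92)] = 4.8981
Items = 4.8981 × 16 ≈ 78.37 → 79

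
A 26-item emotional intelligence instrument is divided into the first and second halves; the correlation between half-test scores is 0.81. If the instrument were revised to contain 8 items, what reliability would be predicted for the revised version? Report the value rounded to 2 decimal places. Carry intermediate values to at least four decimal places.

First correct the split-half correlation to full-test reliability: r_full = 2 × 0.81 / (1 + 0.81) ≈ 0.8950
Then adjust to 8 items: n = 8/26 = 0.3077
r_new = n·r_full / (1 + (n − 1)·r_full) = 0.2754 / 0.3804 ≈ 0.7240

0.72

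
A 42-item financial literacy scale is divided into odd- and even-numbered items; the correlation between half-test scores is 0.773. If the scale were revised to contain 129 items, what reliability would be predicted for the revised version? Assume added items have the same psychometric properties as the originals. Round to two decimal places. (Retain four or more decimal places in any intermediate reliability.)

0.95

Spearman-Brown correction (n = 2): r_full = 2·0.773/(1 + 0.773) = 0.8720
Length factor from 42 to 129 items: n = 129/42 = 3.0714
r_new = n·r_full / (1 + (n − 1)·r_full) = 2.6783 / 2.8063 ≈ 0.9544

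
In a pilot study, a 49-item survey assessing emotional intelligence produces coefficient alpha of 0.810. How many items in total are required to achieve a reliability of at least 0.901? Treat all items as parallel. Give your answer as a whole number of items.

105

Rearranging the Spearman-Brown formula for n,
n = r_target (1 − r_old) / [ r_old (1 − r_target) ]
n = 0.901 × (1 − 0.810) / [ 0.810 × (1 − 0.901) ]
n = 0.171190 / 0.080190 ≈ 2.1348
So the test needs 2.1348 × 49 ≈ 104.61 items; rounding up, 105.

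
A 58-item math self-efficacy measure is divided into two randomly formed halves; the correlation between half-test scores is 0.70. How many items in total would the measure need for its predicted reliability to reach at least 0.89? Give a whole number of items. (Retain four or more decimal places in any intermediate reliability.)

101

Corrected full-test reliability: r_full = 2 × 0.70 / (1 + 0.70) ≈ 0.8235
Solve Spearman-Brown for n: n = 0.89(1 − 0.8235) / [0.8235(1 − 0.89)] = 1.7341
Items = 1.7341 × 58 ≈ 100.58 → 101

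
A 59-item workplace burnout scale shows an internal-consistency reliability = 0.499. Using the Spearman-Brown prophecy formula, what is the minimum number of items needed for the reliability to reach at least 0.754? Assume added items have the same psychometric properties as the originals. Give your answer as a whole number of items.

n = 0.754 × (1 − 0.499) / [ 0.499 × (1 − 0.754) ]
n = 0.377754 / 0.122754 ≈ 3.0773
3.0773 × 59 = 181.56 → 182 items

182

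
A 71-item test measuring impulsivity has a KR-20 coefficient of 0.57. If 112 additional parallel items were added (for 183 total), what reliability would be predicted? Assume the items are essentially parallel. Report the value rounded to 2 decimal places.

n = 183/71 = 2.5775
r_new = (2.5775 × 0.57) / (1 + (2.5775 − 1) × 0.57)
r_new = 1.4692 / 1.8992 ≈ 0.7736

0.77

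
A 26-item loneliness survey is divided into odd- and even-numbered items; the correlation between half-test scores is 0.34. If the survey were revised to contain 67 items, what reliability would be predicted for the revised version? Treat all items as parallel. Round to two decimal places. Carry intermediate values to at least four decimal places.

0.73

Spearman-Brown correction (n = 2): r_full = 2·0.34/(1 + 0.34) = 0.5075
Then adjust to 67 items: n = 67/26 = 2.5769
r_new = n·r_full / (1 + (n − 1)·r_full) = 1.3078 / 1.8003 ≈ 0.7264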